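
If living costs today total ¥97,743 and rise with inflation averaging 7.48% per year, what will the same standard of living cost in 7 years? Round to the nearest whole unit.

Cumulative price-level factor: (1+7.48%)^7 ≈ 1.6568897235.
Multiplying ¥97,743 by the price-level factor gives the future nominal sum.

¥161,949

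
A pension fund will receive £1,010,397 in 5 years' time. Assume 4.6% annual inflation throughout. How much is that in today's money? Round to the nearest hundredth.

Price-level factor over 5 years: (1 + 4.6%)^5 ≈ 1.2521559532.
Purchasing power today: £1,010,397 divided by that factor.

£806,925.84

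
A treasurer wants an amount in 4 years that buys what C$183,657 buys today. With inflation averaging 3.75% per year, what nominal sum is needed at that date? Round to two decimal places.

C$212,794.26

Cumulative price-level factor: (1+3.75%)^4 ≈ 1.1586504150.
Multiplying C$183,657 by the price-level factor gives the future nominal sum.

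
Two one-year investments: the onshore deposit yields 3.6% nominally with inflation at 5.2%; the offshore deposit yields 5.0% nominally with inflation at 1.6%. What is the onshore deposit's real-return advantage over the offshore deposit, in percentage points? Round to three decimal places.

The onshore deposit real return: 1.036/1.052 − 1 = -1.5209%.
The offshore deposit real return: 1.050/1.016 − 1 = 3.3465%.
Difference: -1.5209 − 3.3465 = -4.8674 pp.

-4.867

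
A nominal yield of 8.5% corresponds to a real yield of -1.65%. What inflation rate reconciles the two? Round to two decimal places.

From (1+r_nom) = (1+r_real)(1+π), we get 1+π = (1 + 8.5%)/(1 − 1.65%) = 1.085/0.9835 ≈ 1.10320.
So π ≈ 10.3203%.

10.32%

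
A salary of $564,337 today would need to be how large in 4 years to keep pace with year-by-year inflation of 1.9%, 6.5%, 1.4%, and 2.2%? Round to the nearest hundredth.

$634,674.67

Cumulative price-level factor: 1.019 × 1.065 × 1.014 × 1.022 ≈ 1.1246377124.
The nominal amount required is $564,337 scaled up by that factor.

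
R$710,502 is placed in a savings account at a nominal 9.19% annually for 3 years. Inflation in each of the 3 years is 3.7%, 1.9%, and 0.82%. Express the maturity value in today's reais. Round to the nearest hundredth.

Nominal value at maturity: R$710,502 × (1 + 9.19%)^3 ≈ R$924,940.73.
Price-level factor over 3 years: 1.037 × 1.019 × 1.0082 = 1.0653679646.
The maturity value deflated by that factor is the answer in today's purchasing power.

R$868,188.98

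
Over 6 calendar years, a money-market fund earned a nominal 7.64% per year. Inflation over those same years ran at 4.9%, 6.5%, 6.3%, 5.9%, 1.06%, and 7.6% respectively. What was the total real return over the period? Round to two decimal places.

13.74%

Cumulative inflation factor: 1.049 × 1.065 × 1.063 × 1.059 × 1.0106 × 1.076 ≈ 1.36756.
Nominal growth factor: 1.55540. Real growth factor = 1.55540 / 1.36756 ≈ 1.13736.
Total real return ≈ 13.7356%.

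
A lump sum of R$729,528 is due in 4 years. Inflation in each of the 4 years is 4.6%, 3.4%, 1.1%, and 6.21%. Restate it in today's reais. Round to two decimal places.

Price-level factor over 4 years: 1.046 × 1.034 × 1.011 × 1.0621 ≈ 1.1613651448.
Purchasing power today: R$729,528 divided by that factor.

R$628,164.19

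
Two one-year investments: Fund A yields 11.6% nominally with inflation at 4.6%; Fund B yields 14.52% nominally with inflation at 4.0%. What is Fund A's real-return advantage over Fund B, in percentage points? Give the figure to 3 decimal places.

-3.423

Fund A real return: 1.116/1.046 − 1 = 6.6922%.
Fund B real return: 1.1452/1.040 − 1 = 10.1154%.
Difference: 6.6922 − 10.1154 = -3.4232 pp.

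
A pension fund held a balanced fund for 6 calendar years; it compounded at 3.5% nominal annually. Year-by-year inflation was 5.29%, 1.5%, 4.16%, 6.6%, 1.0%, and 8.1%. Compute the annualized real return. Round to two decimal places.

-0.87%

Cumulative inflation factor: 1.0529 × 1.015 × 1.0416 × 1.066 × 1.010 × 1.081 ≈ 1.29556.
Nominal growth factor: 1.22926. Real growth factor = 1.22926 / 1.29556 ≈ 0.94882.
Annualized: 0.94882^(1/6) − 1 ≈ -0.00872.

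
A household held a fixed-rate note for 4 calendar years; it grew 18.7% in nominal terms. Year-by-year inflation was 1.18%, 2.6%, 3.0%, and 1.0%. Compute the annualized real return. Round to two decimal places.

2.39%

Cumulative inflation factor: 1.0118 × 1.026 × 1.030 × 1.010 ≈ 1.07994.
Nominal growth factor: 1.18700. Real growth factor = 1.18700 / 1.07994 ≈ 1.09913.
Annualized: 1.09913^(1/4) − 1 ≈ 0.02391.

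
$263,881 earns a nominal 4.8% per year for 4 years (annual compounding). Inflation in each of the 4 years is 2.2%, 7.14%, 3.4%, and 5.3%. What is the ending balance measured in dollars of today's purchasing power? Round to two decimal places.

$266,994.19

Nominal value at maturity: $263,881 × (1 + 4.8%)^4 ≈ $318,312.18.
Price-level factor over 4 years: 1.022 × 1.0714 × 1.034 × 1.053 ≈ 1.1922063970.
Dividing the nominal maturity value by the price-level factor gives the value in today's money.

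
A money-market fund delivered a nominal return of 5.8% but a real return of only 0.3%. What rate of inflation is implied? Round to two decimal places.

From (1+r_nom) = (1+r_real)(1+π), we get 1+π = (1 + 5.8%)/(1 + 0.3%) = 1.058/1.003 ≈ 1.05484.
So π ≈ 5.4835%.

5.48%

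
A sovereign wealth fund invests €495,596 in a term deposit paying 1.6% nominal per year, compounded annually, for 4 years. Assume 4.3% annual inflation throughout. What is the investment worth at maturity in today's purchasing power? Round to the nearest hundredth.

€446,236.81

Nominal value at maturity: €495,596 × (1 + 1.6%)^4 ≈ €528,083.53.
Price-level factor over 4 years: (1 + 4.3%)^4 ≈ 1.1834154468.
The maturity value deflated by that factor is the answer in today's purchasing power.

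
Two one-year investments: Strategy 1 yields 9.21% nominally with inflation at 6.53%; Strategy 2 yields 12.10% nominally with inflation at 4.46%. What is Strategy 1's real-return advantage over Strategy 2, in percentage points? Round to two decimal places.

-4.80

Strategy 1 real return: 1.0921/1.0653 − 1 = 2.516%.
Strategy 2 real return: 1.1210/1.0446 − 1 = 7.314%.
Difference: 2.516 − 7.314 = -4.798 pp.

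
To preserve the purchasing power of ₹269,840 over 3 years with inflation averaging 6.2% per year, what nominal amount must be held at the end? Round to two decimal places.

₹323,206.35

Cumulative price-level factor: (1+6.2%)^3 = 1.197770328.
Multiplying ₹269,840 by the price-level factor gives the future nominal sum.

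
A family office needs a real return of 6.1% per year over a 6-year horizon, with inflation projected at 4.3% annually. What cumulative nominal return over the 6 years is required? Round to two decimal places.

83.65%

Required annual nominal rate: (1+6.1%)(1+4.3%) − 1 = 10.6623%.
Cumulative over 6 years: (1 + 0.106623)^6 − 1 ≈ 0.83653.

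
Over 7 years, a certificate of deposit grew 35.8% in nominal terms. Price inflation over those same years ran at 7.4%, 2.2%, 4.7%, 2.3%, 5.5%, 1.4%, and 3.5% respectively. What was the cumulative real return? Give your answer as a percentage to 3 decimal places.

Cumulative inflation factor: 1.074 × 1.022 × 1.047 × 1.023 × 1.055 × 1.014 × 1.035 ≈ 1.30169.
Nominal growth factor: 1.35800. Real growth factor = 1.35800 / 1.30169 ≈ 1.04326.
Total real return ≈ 4.3257%.

4.326%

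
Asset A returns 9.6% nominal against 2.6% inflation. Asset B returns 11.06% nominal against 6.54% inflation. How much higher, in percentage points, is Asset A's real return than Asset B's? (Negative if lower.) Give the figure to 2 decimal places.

2.58

Asset A real return: 1.096/1.026 − 1 = 6.823%.
Asset B real return: 1.1106/1.0654 − 1 = 4.243%.
Difference: 6.823 − 4.243 = 2.580 pp.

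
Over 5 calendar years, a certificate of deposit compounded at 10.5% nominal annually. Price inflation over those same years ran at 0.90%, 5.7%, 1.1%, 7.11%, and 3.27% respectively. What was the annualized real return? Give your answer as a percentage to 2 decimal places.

Cumulative inflation factor: 1.0090 × 1.057 × 1.011 × 1.0711 × 1.0327 ≈ 1.19267.
Nominal growth factor: 1.64745. Real growth factor = 1.64745 / 1.19267 ≈ 1.38131.
Annualized: 1.38131^(1/5) − 1 ≈ 0.06674.

6.67%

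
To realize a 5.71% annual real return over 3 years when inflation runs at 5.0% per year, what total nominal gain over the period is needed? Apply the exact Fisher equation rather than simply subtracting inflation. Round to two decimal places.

Required annual nominal rate: (1+5.71%)(1+5.0%) − 1 = 10.9955%.
Cumulative over 3 years: (1 + 0.109955)^3 − 1 ≈ 0.36746.

36.75%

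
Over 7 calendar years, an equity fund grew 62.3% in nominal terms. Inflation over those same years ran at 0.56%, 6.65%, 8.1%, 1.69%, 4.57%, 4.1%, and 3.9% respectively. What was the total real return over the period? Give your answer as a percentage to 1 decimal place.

Cumulative inflation factor: 1.0056 × 1.0665 × 1.081 × 1.0169 × 1.0457 × 1.041 × 1.039 ≈ 1.33341.
Nominal growth factor: 1.62300. Real growth factor = 1.62300 / 1.33341 ≈ 1.21718.
Total real return ≈ 21.7181%.

21.7%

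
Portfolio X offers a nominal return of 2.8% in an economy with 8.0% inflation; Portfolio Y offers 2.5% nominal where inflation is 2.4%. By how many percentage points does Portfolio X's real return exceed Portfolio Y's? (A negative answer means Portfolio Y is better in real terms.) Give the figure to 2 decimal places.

Portfolio X real return: 1.028/1.080 − 1 = -4.815%.
Portfolio Y real return: 1.025/1.024 − 1 = 0.098%.
Difference: -4.815 − 0.098 = -4.913 pp.

-4.91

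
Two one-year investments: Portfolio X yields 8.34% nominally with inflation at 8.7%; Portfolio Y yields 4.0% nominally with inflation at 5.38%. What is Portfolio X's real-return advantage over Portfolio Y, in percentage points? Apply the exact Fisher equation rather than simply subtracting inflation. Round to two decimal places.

0.98

Portfolio X real return: 1.0834/1.087 − 1 = -0.331%.
Portfolio Y real return: 1.040/1.0538 − 1 = -1.310%.
Difference: -0.331 − (-1.310) = 0.979 pp.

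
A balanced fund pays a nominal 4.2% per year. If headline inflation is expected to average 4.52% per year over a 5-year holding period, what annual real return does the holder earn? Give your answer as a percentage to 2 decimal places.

With constant rates the annual real return is the same each year: (1+4.2%)/(1+4.52%) − 1 = -0.00306.

-0.31%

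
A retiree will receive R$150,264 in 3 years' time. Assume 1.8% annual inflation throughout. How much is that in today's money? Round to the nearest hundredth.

Price-level factor over 3 years: (1 + 1.8%)^3 = 1.054977832.
Purchasing power today: R$150,264 divided by that factor.

R$142,433.32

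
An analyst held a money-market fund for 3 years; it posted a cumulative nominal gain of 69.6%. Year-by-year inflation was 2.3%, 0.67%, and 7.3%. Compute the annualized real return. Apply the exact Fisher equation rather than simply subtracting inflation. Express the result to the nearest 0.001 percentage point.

15.350%

Cumulative inflation factor: 1.023 × 1.0067 × 1.073 ≈ 1.10503.
Nominal growth factor: 1.69600. Real growth factor = 1.69600 / 1.10503 ≈ 1.53480.
Annualized: 1.53480^(1/3) − 1 ≈ 0.15350.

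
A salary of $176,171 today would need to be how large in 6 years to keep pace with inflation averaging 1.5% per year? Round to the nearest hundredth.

Cumulative price-level factor: (1+1.5%)^6 ≈ 1.0934432639.
Multiplying $176,171 by the price-level factor gives the future nominal sum.

$192,632.99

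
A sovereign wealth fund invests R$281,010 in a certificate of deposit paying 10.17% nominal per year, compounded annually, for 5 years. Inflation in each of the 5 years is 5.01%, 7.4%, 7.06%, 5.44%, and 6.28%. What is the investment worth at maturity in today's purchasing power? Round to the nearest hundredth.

R$337,069.46

Nominal value at maturity: R$281,010 × (1 + 10.17%)^5 ≈ R$456,077.37.
Price-level factor over 5 years: 1.0501 × 1.074 × 1.0706 × 1.0544 × 1.0628 ≈ 1.3530664384.
The maturity value deflated by that factor is the answer in today's purchasing power.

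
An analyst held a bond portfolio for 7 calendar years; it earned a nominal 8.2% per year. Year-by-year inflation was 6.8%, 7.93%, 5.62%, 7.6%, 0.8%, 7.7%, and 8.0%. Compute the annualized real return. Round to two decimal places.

Cumulative inflation factor: 1.068 × 1.0793 × 1.0562 × 1.076 × 1.008 × 1.077 × 1.080 ≈ 1.53593.
Nominal growth factor: 1.73616. Real growth factor = 1.73616 / 1.53593 ≈ 1.13037.
Annualized: 1.13037^(1/7) − 1 ≈ 0.01766.

1.77%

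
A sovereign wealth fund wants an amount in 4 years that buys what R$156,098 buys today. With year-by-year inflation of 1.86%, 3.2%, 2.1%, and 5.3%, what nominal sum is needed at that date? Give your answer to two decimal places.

R$176,414.72

Cumulative price-level factor: 1.0186 × 1.032 × 1.021 × 1.053 ≈ 1.1301536251.
The nominal amount required is R$156,098 scaled up by that factor.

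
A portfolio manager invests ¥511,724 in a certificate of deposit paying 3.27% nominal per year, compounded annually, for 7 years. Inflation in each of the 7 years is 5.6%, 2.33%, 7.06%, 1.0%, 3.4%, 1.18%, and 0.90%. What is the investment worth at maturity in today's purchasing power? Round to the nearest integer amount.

¥519,677

Nominal value at maturity: ¥511,724 × (1 + 3.27%)^7 ≈ ¥640,996.
Price-level factor over 7 years: 1.056 × 1.0233 × 1.0706 × 1.010 × 1.034 × 1.0118 × 1.0090 ≈ 1.2334509540.
The maturity value deflated by that factor is the answer in today's purchasing power.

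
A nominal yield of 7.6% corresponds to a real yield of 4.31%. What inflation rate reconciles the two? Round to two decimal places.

3.15%

From (1+r_nom) = (1+r_real)(1+π), we get 1+π = (1 + 7.6%)/(1 + 4.31%) = 1.076/1.0431 ≈ 1.03154.
So π ≈ 3.1541%.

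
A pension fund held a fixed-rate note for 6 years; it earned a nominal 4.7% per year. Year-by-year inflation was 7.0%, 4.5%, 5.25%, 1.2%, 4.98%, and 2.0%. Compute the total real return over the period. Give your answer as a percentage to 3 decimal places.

3.293%

Cumulative inflation factor: 1.070 × 1.045 × 1.0525 × 1.012 × 1.0498 × 1.020 ≈ 1.27529.
Nominal growth factor: 1.31729. Real growth factor = 1.31729 / 1.27529 ≈ 1.03293.
Total real return ≈ 3.2929%.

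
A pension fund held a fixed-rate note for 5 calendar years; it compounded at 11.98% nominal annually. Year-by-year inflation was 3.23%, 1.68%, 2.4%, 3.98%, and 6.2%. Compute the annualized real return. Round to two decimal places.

8.21%

Cumulative inflation factor: 1.0323 × 1.0168 × 1.024 × 1.0398 × 1.062 ≈ 1.18690.
Nominal growth factor: 1.76077. Real growth factor = 1.76077 / 1.18690 ≈ 1.48350.
Annualized: 1.48350^(1/5) − 1 ≈ 0.08207.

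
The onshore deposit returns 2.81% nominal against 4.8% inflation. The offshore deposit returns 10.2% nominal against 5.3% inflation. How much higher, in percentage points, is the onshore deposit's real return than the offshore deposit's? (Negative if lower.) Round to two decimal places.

The onshore deposit real return: 1.0281/1.048 − 1 = -1.899%.
The offshore deposit real return: 1.102/1.053 − 1 = 4.653%.
Difference: -1.899 − 4.653 = -6.552 pp.

-6.55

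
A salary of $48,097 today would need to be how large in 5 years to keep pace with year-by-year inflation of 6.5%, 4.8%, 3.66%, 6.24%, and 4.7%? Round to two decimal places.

$61,897.74

Cumulative price-level factor: 1.065 × 1.048 × 1.0366 × 1.0624 × 1.047 ≈ 1.2869356707.
The nominal amount required is $48,097 scaled up by that factor.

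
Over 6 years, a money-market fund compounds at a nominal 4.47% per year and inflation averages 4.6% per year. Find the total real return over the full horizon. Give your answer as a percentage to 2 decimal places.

The annual real rate is (1+4.47%)/(1+4.6%) − 1 = -0.1243%.
Compounded over 6 years: (1 + -0.001243)^6 − 1 ≈ -0.00743.

-0.74%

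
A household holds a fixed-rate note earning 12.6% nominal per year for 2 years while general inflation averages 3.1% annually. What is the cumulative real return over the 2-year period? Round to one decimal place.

19.3%

The annual real rate is (1+12.6%)/(1+3.1%) − 1 = 9.2144%.
Compounded over 2 years: (1 + 0.092144)^2 − 1 ≈ 0.19278.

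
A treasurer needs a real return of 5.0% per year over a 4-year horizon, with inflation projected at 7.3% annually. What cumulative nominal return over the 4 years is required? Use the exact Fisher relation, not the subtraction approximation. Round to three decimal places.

61.122%

Required annual nominal rate: (1+5.0%)(1+7.3%) − 1 = 12.665%.
Cumulative over 4 years: (1 + 0.12665)^4 − 1 ≈ 0.61122.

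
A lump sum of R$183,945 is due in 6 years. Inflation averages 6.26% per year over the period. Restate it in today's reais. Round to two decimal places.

Price-level factor over 6 years: (1 + 6.26%)^6 ≈ 1.4395238659.
Purchasing power today: R$183,945 divided by that factor.

R$127,781.83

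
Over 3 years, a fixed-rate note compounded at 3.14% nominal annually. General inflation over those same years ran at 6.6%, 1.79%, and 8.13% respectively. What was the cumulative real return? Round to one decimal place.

Cumulative inflation factor: 1.066 × 1.0179 × 1.0813 ≈ 1.17330.
Nominal growth factor: 1.09719. Real growth factor = 1.09719 / 1.17330 ≈ 0.93513.
Total real return ≈ -6.4868%.

-6.5%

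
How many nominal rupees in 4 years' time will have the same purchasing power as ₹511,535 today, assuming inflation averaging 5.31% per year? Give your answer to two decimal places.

₹629,149.43

Cumulative price-level factor: (1+5.31%)^4 ≈ 1.2299244954.
Multiplying ₹511,535 by the price-level factor gives the future nominal sum.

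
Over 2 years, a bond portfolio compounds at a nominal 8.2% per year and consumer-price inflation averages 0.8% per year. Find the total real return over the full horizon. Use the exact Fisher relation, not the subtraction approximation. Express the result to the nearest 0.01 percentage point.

The annual real rate is (1+8.2%)/(1+0.8%) − 1 = 7.3413%.
Compounded over 2 years: (1 + 0.073413)^2 − 1 ≈ 0.15221.

15.22%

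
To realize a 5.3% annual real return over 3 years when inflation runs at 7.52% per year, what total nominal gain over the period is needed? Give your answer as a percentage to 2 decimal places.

Required annual nominal rate: (1+5.3%)(1+7.52%) − 1 = 13.21856%.
Cumulative over 3 years: (1 + 0.1321856)^3 − 1 ≈ 0.45129.

45.13%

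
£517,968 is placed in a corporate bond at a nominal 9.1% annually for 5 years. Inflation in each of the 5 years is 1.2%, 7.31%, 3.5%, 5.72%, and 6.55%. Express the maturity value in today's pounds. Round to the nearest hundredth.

Nominal value at maturity: £517,968 × (1 + 9.1%)^5 ≈ £800,620.46.
Price-level factor over 5 years: 1.012 × 1.0731 × 1.035 × 1.0572 × 1.0655 ≈ 1.2661106610.
The maturity value deflated by that factor is the answer in today's purchasing power.

£632,346.35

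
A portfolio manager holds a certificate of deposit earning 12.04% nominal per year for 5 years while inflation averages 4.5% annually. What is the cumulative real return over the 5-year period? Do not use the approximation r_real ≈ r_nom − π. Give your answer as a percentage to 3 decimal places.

The annual real rate is (1+12.04%)/(1+4.5%) − 1 = 7.2153%.
Compounded over 5 years: (1 + 0.072153)^5 − 1 ≈ 0.41672.

41.672%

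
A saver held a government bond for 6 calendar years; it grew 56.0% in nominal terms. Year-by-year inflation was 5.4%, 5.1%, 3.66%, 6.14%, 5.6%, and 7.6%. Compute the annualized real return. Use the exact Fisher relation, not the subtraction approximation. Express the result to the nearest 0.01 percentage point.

2.00%

Cumulative inflation factor: 1.054 × 1.051 × 1.0366 × 1.0614 × 1.056 × 1.076 ≈ 1.38487.
Nominal growth factor: 1.56000. Real growth factor = 1.56000 / 1.38487 ≈ 1.12646.
Annualized: 1.12646^(1/6) − 1 ≈ 0.02004.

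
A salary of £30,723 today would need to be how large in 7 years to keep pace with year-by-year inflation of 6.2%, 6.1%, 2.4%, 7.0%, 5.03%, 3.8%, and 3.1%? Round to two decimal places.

£42,634.05

Cumulative price-level factor: 1.062 × 1.061 × 1.024 × 1.070 × 1.0503 × 1.038 × 1.031 ≈ 1.3876917912.
Multiplying £30,723 by the price-level factor gives the future nominal sum.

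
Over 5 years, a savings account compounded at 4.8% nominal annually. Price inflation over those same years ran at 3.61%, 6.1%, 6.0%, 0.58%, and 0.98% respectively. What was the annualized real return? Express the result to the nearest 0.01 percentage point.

Cumulative inflation factor: 1.0361 × 1.061 × 1.060 × 1.0058 × 1.0098 ≈ 1.18350.
Nominal growth factor: 1.26417. Real growth factor = 1.26417 / 1.18350 ≈ 1.06816.
Annualized: 1.06816^(1/5) − 1 ≈ 0.01327.

1.33%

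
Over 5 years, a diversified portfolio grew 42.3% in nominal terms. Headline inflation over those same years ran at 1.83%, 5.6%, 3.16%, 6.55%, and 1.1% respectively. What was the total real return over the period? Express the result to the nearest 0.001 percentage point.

19.083%

Cumulative inflation factor: 1.0183 × 1.056 × 1.0316 × 1.0655 × 1.011 ≈ 1.19497.
Nominal growth factor: 1.42300. Real growth factor = 1.42300 / 1.19497 ≈ 1.19083.
Total real return ≈ 19.0829%.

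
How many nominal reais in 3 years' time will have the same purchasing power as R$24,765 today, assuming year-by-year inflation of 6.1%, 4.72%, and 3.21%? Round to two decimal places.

Cumulative price-level factor: 1.061 × 1.0472 × 1.0321 ≈ 1.1467448423.
Multiplying R$24,765 by the price-level factor gives the future nominal sum.

R$28,399.14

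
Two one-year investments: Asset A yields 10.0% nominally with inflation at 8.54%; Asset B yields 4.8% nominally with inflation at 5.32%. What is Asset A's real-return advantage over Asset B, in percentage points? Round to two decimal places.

Asset A real return: 1.100/1.0854 − 1 = 1.345%.
Asset B real return: 1.048/1.0532 − 1 = -0.494%.
Difference: 1.345 − (-0.494) = 1.839 pp.

1.84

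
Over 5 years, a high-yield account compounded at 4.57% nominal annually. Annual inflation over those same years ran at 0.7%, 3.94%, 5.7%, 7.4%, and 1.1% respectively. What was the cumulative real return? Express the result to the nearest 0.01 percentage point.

4.09%

Cumulative inflation factor: 1.007 × 1.0394 × 1.057 × 1.074 × 1.011 ≈ 1.20128.
Nominal growth factor: 1.25036. Real growth factor = 1.25036 / 1.20128 ≈ 1.04086.
Total real return ≈ 4.0861%.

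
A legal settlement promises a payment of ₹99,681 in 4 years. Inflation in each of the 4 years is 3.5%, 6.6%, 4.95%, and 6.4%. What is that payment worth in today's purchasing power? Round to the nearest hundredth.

Price-level factor over 4 years: 1.035 × 1.066 × 1.0495 × 1.064 ≈ 1.2320309711.
Purchasing power today: ₹99,681 divided by that factor.

₹80,907.87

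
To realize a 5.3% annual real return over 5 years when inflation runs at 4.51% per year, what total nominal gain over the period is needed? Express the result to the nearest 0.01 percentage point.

Required annual nominal rate: (1+5.3%)(1+4.51%) − 1 = 10.04903%.
Cumulative over 5 years: (1 + 0.1004903)^5 − 1 ≈ 0.61410.

61.41%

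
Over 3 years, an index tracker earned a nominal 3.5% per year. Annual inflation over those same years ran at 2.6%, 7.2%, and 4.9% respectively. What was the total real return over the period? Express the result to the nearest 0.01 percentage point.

-3.90%

Cumulative inflation factor: 1.026 × 1.072 × 1.049 ≈ 1.15377.
Nominal growth factor: 1.10872. Real growth factor = 1.10872 / 1.15377 ≈ 0.96096.
Total real return ≈ -3.9044%.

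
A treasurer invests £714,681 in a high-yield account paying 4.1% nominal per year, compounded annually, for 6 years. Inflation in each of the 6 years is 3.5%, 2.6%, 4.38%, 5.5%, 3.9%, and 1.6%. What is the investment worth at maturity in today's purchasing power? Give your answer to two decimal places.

Nominal value at maturity: £714,681 × (1 + 4.1%)^6 ≈ £909,529.13.
Price-level factor over 6 years: 1.035 × 1.026 × 1.0438 × 1.055 × 1.039 × 1.016 ≈ 1.2344307120.
Dividing the nominal maturity value by the price-level factor gives the value in today's money.

£736,800.47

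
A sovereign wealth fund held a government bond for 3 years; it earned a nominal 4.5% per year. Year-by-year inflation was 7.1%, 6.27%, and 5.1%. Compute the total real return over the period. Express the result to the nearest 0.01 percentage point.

-4.60%

Cumulative inflation factor: 1.071 × 1.0627 × 1.051 ≈ 1.19620.
Nominal growth factor: 1.14117. Real growth factor = 1.14117 / 1.19620 ≈ 0.95399.
Total real return ≈ -4.6005%.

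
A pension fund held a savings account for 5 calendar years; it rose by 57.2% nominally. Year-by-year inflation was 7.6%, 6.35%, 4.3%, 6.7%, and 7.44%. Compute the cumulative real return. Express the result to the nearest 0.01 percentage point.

14.89%

Cumulative inflation factor: 1.076 × 1.0635 × 1.043 × 1.067 × 1.0744 ≈ 1.36825.
Nominal growth factor: 1.57200. Real growth factor = 1.57200 / 1.36825 ≈ 1.14892.
Total real return ≈ 14.8915%.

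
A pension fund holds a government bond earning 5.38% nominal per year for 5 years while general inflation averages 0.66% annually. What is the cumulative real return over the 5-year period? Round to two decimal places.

The annual real rate is (1+5.38%)/(1+0.66%) − 1 = 4.6891%.
Compounded over 5 years: (1 + 0.046891)^5 − 1 ≈ 0.25750.

25.75%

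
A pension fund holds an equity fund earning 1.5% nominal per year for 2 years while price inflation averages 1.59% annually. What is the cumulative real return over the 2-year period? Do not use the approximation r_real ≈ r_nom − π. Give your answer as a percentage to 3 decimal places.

-0.177%

The annual real rate is (1+1.5%)/(1+1.59%) − 1 = -0.0886%.
Compounded over 2 years: (1 + -0.000886)^2 − 1 ≈ -0.00177.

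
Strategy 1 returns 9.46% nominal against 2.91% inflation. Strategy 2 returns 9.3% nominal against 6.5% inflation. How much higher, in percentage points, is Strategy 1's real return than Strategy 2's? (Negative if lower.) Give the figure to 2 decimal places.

Strategy 1 real return: 1.0946/1.0291 − 1 = 6.365%.
Strategy 2 real return: 1.093/1.065 − 1 = 2.629%.
Difference: 6.365 − 2.629 = 3.736 pp.

3.74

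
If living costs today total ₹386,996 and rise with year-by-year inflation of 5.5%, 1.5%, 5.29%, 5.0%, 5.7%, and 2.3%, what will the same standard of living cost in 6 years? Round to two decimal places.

Cumulative price-level factor: 1.055 × 1.015 × 1.0529 × 1.050 × 1.057 × 1.023 ≈ 1.2801048637.
The nominal amount required is ₹386,996 scaled up by that factor.

₹495,395.46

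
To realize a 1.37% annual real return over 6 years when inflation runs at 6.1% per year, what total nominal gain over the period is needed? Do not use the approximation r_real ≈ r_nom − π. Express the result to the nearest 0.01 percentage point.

Required annual nominal rate: (1+1.37%)(1+6.1%) − 1 = 7.55357%.
Cumulative over 6 years: (1 + 0.0755357)^6 − 1 ≈ 0.54792.

54.79%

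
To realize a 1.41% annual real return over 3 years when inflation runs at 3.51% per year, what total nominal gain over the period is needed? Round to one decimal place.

Required annual nominal rate: (1+1.41%)(1+3.51%) − 1 = 4.969491%.
Cumulative over 3 years: (1 + 0.04969491)^3 − 1 ≈ 0.15662.

15.7%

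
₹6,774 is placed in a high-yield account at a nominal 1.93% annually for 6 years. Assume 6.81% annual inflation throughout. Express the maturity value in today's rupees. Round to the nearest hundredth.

₹5,116.65

Nominal value at maturity: ₹6,774 × (1 + 1.93%)^6 ≈ ₹7,597.27.
Price-level factor over 6 years: (1 + 6.81%)^6 ≈ 1.4848120739.
Dividing the nominal maturity value by the price-level factor gives the value in today's money.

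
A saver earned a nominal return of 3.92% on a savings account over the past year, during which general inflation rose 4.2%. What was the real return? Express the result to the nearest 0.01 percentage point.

Real return via the Fisher equation: (1 + 3.92%)/(1 + 4.2%) − 1 = 1.0392/1.042 − 1 ≈ -0.00269.

-0.27%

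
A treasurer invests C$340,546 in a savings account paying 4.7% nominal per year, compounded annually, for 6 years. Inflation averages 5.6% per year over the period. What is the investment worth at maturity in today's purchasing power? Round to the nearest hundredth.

Nominal value at maturity: C$340,546 × (1 + 4.7%)^6 ≈ C$448,596.49.
Price-level factor over 6 years: (1 + 5.6%)^6 ≈ 1.3867031727.
Dividing the nominal maturity value by the price-level factor gives the value in today's money.

C$323,498.57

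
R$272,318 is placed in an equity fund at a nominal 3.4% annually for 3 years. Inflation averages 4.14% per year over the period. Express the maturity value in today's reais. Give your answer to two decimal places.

R$266,554.03

Nominal value at maturity: R$272,318 × (1 + 3.4%)^3 ≈ R$301,049.54.
Price-level factor over 3 years: (1 + 4.14%)^3 ≈ 1.1294128379.
Dividing the nominal maturity value by the price-level factor gives the value in today's money.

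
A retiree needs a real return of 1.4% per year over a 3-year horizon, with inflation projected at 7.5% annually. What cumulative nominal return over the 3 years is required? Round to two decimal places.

Required annual nominal rate: (1+1.4%)(1+7.5%) − 1 = 9.005%.
Cumulative over 3 years: (1 + 0.09005)^3 − 1 ≈ 0.29521.

29.52%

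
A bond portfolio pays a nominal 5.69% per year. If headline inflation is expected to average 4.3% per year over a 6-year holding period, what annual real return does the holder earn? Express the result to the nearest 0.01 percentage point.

1.33%

With constant rates the annual real return is the same each year: (1+5.69%)/(1+4.3%) − 1 = 0.01333.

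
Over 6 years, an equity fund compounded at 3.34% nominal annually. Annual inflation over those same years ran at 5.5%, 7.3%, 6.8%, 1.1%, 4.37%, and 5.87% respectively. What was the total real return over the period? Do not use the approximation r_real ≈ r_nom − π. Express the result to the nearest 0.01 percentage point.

-9.82%

Cumulative inflation factor: 1.055 × 1.073 × 1.068 × 1.011 × 1.0437 × 1.0587 ≈ 1.35059.
Nominal growth factor: 1.21790. Real growth factor = 1.21790 / 1.35059 ≈ 0.90175.
Total real return ≈ -9.8247%.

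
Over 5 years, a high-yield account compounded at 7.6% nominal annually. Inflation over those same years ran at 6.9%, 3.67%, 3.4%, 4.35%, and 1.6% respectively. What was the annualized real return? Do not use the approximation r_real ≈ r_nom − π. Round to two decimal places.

3.49%

Cumulative inflation factor: 1.069 × 1.0367 × 1.034 × 1.0435 × 1.016 ≈ 1.21489.
Nominal growth factor: 1.44232. Real growth factor = 1.44232 / 1.21489 ≈ 1.18720.
Annualized: 1.18720^(1/5) − 1 ≈ 0.03492.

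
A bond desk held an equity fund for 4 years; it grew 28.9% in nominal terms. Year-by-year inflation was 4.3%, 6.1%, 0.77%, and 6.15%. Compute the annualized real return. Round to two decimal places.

2.15%

Cumulative inflation factor: 1.043 × 1.061 × 1.0077 × 1.0615 ≈ 1.18373.
Nominal growth factor: 1.28900. Real growth factor = 1.28900 / 1.18373 ≈ 1.08894.
Annualized: 1.08894^(1/4) − 1 ≈ 0.02153.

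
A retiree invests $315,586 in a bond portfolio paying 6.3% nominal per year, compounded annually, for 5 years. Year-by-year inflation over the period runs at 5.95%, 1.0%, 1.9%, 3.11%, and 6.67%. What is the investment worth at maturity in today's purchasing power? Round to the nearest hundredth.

Nominal value at maturity: $315,586 × (1 + 6.3%)^5 ≈ $428,335.48.
Price-level factor over 5 years: 1.0595 × 1.010 × 1.019 × 1.0311 × 1.0667 ≈ 1.1993324952.
The maturity value deflated by that factor is the answer in today's purchasing power.

$357,144.90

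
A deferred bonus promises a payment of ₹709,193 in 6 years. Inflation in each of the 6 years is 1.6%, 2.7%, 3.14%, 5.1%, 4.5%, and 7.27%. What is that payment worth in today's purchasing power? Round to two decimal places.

₹559,340.00

Price-level factor over 6 years: 1.016 × 1.027 × 1.0314 × 1.051 × 1.045 × 1.0727 ≈ 1.2679104046.
Purchasing power today: ₹709,193 divided by that factor.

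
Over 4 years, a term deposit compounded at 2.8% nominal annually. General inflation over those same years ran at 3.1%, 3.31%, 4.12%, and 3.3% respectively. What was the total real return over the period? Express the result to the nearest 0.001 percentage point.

Cumulative inflation factor: 1.031 × 1.0331 × 1.0412 × 1.033 ≈ 1.14561.
Nominal growth factor: 1.11679. Real growth factor = 1.11679 / 1.14561 ≈ 0.97485.
Total real return ≈ -2.5152%.

-2.515%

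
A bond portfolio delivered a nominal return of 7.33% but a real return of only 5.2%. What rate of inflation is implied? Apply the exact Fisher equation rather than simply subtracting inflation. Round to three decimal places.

From (1+r_nom) = (1+r_real)(1+π), we get 1+π = (1 + 7.33%)/(1 + 5.2%) = 1.0733/1.052 ≈ 1.02025.
So π ≈ 2.0247%.

2.025%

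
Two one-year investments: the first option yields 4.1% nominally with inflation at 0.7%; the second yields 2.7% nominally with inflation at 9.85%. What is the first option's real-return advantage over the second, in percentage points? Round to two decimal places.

The first option real return: 1.041/1.007 − 1 = 3.376%.
The second real return: 1.027/1.0985 − 1 = -6.509%.
Difference: 3.376 − (-6.509) = 9.885 pp.

9.89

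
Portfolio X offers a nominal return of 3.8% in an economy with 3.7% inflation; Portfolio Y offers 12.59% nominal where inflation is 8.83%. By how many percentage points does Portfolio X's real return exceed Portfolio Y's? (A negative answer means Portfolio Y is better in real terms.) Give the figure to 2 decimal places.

Portfolio X real return: 1.038/1.037 − 1 = 0.096%.
Portfolio Y real return: 1.1259/1.0883 − 1 = 3.455%.
Difference: 0.096 − 3.455 = -3.359 pp.

-3.36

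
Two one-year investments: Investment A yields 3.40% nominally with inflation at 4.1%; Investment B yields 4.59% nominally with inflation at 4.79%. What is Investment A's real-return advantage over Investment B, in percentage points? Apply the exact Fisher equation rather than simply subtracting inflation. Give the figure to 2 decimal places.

-0.48

Investment A real return: 1.0340/1.041 − 1 = -0.672%.
Investment B real return: 1.0459/1.0479 − 1 = -0.191%.
Difference: -0.672 − (-0.191) = -0.481 pp.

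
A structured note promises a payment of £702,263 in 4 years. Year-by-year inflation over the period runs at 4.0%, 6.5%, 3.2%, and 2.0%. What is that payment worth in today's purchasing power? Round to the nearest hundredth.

Price-level factor over 4 years: 1.040 × 1.065 × 1.032 × 1.020 = 1.165904064.
Purchasing power today: £702,263 divided by that factor.

£602,333.44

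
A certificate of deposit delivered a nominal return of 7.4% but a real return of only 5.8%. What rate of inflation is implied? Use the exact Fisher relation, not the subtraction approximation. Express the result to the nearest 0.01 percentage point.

From (1+r_nom) = (1+r_real)(1+π), we get 1+π = (1 + 7.4%)/(1 + 5.8%) = 1.074/1.058 ≈ 1.01512.
So π ≈ 1.5123%.

1.51%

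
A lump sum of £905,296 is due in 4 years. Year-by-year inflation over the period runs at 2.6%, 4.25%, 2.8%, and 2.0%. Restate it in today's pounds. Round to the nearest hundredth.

£807,186.50

Price-level factor over 4 years: 1.026 × 1.0425 × 1.028 × 1.020 = 1.1215450188.
Purchasing power today: £905,296 divided by that factor.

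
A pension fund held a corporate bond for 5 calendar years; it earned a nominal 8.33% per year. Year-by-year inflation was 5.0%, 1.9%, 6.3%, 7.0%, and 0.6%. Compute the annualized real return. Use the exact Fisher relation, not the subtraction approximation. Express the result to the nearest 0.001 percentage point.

4.033%

Cumulative inflation factor: 1.050 × 1.019 × 1.063 × 1.070 × 1.006 ≈ 1.22427.
Nominal growth factor: 1.49191. Real growth factor = 1.49191 / 1.22427 ≈ 1.21861.
Annualized: 1.21861^(1/5) − 1 ≈ 0.04033.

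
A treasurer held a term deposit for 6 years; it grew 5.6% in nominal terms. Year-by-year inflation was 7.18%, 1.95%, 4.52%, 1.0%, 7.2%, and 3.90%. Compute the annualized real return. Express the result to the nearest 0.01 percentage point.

Cumulative inflation factor: 1.0718 × 1.0195 × 1.0452 × 1.010 × 1.072 × 1.0390 ≈ 1.28479.
Nominal growth factor: 1.05600. Real growth factor = 1.05600 / 1.28479 ≈ 0.82192.
Annualized: 0.82192^(1/6) − 1 ≈ -0.03216.

-3.22%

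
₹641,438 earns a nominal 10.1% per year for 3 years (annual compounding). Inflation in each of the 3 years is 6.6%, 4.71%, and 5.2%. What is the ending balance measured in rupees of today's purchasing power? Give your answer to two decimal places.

Nominal value at maturity: ₹641,438 × (1 + 10.1%)^3 ≈ ₹856,084.52.
Price-level factor over 3 years: 1.066 × 1.0471 × 1.052 = 1.1742514472.
Dividing the nominal maturity value by the price-level factor gives the value in today's money.

₹729,047.02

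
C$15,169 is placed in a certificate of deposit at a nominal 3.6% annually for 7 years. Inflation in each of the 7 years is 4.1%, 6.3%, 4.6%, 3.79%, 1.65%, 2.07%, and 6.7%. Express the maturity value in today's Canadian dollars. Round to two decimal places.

Nominal value at maturity: C$15,169 × (1 + 3.6%)^7 ≈ C$19,430.11.
Price-level factor over 7 years: 1.041 × 1.063 × 1.046 × 1.0379 × 1.0165 × 1.0207 × 1.067 ≈ 1.3299677429.
Dividing the nominal maturity value by the price-level factor gives the value in today's money.

C$14,609.46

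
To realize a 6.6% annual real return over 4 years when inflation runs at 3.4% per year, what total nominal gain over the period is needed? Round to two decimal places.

Required annual nominal rate: (1+6.6%)(1+3.4%) − 1 = 10.2244%.
Cumulative over 4 years: (1 + 0.102244)^4 − 1 ≈ 0.47608.

47.61%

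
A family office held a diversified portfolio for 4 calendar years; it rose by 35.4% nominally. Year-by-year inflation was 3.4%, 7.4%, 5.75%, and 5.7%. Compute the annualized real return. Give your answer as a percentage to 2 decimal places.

Cumulative inflation factor: 1.034 × 1.074 × 1.0575 × 1.057 ≈ 1.24131.
Nominal growth factor: 1.35400. Real growth factor = 1.35400 / 1.24131 ≈ 1.09078.
Annualized: 1.09078^(1/4) − 1 ≈ 0.02196.

2.20%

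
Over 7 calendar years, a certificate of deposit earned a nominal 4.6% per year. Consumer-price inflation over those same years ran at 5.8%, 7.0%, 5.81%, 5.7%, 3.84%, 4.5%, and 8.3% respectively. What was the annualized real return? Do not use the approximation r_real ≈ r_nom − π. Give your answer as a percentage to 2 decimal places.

Cumulative inflation factor: 1.058 × 1.070 × 1.0581 × 1.057 × 1.0384 × 1.045 × 1.083 ≈ 1.48792.
Nominal growth factor: 1.37000. Real growth factor = 1.37000 / 1.48792 ≈ 0.92075.
Annualized: 0.92075^(1/7) − 1 ≈ -0.01173.

-1.17%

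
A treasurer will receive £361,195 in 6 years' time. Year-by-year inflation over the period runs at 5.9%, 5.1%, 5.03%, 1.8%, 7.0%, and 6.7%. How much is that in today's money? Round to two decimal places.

Price-level factor over 6 years: 1.059 × 1.051 × 1.0503 × 1.018 × 1.070 × 1.067 ≈ 1.3586513252.
Purchasing power today: £361,195 divided by that factor.

£265,848.19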